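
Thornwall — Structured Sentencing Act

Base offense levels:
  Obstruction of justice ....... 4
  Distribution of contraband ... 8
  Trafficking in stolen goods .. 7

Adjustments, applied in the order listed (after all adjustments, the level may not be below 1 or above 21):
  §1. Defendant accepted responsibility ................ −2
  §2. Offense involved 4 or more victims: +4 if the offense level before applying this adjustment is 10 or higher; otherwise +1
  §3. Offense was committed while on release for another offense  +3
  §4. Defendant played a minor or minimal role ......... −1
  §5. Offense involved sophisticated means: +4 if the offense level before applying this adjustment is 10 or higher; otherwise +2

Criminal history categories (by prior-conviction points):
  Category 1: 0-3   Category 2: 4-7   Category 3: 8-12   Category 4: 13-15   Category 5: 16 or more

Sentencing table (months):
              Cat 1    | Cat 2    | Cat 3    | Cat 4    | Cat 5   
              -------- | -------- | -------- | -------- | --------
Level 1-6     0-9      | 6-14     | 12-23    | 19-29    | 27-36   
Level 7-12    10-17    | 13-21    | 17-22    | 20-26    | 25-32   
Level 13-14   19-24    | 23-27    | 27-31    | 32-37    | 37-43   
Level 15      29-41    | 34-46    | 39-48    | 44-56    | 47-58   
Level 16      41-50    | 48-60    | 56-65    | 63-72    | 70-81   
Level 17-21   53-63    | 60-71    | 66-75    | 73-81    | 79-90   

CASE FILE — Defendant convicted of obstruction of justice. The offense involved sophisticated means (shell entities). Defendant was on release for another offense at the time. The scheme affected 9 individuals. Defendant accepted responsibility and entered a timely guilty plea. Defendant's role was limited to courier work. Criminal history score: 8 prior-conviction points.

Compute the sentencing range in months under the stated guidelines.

Base offense level for obstruction of justice: 4.
§1 applies: 4 − 2 = 2.
§2 applies (level before this adjustment is 2 < 10, so +1): 2 + 1 = 3.
§3 applies: 3 + 3 = 6.
§4 applies: 6 − 1 = 5.
§5 applies (level before this adjustment is 5 < 10, so +2): 5 + 2 = 7.
Final offense level: 7.
Criminal history: 8 prior points → Category 3 (8-12).
Level 7 falls in the 7-12 band.
Grid: Level 7-12 × Category 3 = 17-22 months.

17-22 months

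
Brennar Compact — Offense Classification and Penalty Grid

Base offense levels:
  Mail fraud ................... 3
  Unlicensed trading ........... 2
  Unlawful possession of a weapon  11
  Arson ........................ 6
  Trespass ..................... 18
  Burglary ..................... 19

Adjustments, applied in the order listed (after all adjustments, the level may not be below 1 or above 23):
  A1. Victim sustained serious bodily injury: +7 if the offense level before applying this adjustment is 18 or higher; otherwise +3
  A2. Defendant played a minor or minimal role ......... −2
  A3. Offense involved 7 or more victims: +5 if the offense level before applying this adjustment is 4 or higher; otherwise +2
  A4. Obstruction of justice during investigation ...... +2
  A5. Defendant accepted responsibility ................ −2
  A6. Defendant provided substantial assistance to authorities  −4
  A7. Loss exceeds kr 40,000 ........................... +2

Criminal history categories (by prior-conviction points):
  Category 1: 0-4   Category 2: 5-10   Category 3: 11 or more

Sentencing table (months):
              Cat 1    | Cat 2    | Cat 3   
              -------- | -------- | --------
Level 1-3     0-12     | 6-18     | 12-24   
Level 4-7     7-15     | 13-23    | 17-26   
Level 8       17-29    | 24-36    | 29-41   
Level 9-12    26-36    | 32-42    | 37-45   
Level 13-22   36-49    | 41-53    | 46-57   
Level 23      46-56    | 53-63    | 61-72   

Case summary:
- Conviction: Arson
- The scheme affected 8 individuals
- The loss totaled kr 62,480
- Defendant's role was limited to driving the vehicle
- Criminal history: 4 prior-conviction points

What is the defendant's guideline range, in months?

26-36 months

Base offense level for arson: 6.
A2 applies: 6 − 2 = 4.
A3 applies (level before this adjustment is 4 ≥ 4, so +5): 4 + 5 = 9.
A5 does not apply.
A6 does not apply.
A7 applies: 9 + 2 = 11.
Final offense level: 11.
Criminal history: 4 prior points → Category 1 (0-4).
Level 11 falls in the 9-12 band.
Grid: Level 9-12 × Category 1 = 26-36 months.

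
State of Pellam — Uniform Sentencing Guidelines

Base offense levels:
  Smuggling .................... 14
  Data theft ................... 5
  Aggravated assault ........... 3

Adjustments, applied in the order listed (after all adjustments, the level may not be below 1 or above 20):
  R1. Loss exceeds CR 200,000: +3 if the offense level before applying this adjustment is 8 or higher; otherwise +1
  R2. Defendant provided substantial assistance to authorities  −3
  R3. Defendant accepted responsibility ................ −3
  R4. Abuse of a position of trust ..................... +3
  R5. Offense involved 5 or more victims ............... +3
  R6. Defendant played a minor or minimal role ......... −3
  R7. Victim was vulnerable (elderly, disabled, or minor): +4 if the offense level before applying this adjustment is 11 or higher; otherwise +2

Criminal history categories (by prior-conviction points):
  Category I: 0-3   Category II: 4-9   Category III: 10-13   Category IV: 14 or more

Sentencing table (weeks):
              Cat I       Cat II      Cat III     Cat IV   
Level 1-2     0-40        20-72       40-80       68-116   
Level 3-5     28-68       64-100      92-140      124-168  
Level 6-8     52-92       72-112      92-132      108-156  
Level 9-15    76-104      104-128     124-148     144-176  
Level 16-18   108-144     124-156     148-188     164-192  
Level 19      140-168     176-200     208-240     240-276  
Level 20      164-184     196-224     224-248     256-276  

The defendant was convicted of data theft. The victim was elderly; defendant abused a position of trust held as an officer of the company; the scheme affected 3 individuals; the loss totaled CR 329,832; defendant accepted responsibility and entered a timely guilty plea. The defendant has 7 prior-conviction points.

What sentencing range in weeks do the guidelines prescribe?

Base offense level for data theft: 5.
R1 applies (level before this adjustment is 5 < 8, so +1): 5 + 1 = 6.
R3 applies: 6 − 3 = 3.
R4 applies: 3 + 3 = 6.
R7 applies (level before this adjustment is 6 < 11, so +2): 6 + 2 = 8.
Final offense level: 8.
Criminal history: 7 prior points → Category II (4-9).
Level 8 falls in the 6-8 band.
Grid: Level 6-8 × Category II = 72-112 weeks.

72-112 weeks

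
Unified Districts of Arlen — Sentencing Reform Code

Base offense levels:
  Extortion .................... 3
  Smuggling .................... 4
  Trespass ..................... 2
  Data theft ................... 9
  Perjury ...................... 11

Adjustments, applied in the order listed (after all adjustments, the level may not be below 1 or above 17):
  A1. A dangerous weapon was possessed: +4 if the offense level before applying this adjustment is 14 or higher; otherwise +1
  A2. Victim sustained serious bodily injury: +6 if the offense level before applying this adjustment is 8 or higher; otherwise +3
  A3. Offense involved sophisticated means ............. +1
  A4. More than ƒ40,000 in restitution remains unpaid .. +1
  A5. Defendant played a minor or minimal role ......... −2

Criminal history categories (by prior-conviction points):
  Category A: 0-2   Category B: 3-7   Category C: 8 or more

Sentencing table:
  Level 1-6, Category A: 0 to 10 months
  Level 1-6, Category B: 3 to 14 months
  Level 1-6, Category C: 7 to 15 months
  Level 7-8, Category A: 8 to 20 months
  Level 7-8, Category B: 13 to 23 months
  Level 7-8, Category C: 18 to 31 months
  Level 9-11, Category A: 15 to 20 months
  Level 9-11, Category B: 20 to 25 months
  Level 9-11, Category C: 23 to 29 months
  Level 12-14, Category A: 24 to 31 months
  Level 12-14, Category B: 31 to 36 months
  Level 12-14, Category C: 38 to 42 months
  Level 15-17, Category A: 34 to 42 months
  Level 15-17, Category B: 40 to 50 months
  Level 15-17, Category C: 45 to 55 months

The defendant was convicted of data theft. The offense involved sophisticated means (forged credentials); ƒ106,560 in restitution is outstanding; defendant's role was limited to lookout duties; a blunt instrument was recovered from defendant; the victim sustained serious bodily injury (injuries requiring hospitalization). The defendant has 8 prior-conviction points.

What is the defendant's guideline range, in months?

45-55 months

Base offense level for data theft: 9.
A1 applies (level before this adjustment is 9 < 14, so +1): 9 + 1 = 10.
A2 applies (level before this adjustment is 10 ≥ 8, so +6): 10 + 6 = 16.
A3 applies: 16 + 1 = 17.
A4 applies: 17 + 1 = 18.
A5 applies: 18 − 2 = 16.
Final offense level: 16.
Criminal history: 8 prior points → Category C (8+).
Level 16 falls in the 15-17 band.
Grid: Level 15-17 × Category C = 45-55 months.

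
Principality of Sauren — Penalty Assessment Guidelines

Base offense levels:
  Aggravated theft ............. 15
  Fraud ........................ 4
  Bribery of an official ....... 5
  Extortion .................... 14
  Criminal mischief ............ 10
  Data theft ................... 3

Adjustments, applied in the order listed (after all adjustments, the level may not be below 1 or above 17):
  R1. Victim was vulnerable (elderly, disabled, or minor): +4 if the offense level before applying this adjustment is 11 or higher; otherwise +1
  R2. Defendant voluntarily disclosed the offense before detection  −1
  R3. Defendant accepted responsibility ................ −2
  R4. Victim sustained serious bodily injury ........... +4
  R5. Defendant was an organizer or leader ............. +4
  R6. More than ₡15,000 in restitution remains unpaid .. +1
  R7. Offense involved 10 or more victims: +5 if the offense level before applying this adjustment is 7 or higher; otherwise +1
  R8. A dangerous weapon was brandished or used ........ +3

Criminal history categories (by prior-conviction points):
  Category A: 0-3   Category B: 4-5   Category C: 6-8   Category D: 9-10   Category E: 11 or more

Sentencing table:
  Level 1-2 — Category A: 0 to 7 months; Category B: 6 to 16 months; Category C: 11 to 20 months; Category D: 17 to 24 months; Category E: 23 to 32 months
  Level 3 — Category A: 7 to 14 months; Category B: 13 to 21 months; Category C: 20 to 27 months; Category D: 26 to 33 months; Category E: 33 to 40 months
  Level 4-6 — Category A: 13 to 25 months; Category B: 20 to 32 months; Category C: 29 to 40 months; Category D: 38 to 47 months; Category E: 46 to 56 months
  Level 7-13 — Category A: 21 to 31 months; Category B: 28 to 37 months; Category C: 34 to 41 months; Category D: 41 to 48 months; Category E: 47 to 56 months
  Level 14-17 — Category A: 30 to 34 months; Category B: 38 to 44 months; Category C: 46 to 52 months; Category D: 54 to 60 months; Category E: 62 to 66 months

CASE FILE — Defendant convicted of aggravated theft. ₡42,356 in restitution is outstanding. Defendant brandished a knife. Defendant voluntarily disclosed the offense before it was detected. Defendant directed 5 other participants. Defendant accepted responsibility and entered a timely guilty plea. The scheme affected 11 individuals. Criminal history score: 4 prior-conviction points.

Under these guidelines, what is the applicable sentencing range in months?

38-44 months

Base offense level for aggravated theft: 15.
R1 does not apply.
R2 applies: 15 − 1 = 14.
R3 applies: 14 − 2 = 12.
R4 does not apply.
R5 applies: 12 + 4 = 16.
R6 applies: 16 + 1 = 17.
R7 applies (level before this adjustment is 17 ≥ 7, so +5): 17 + 5 = 22.
R8 applies: 22 + 3 = 25.
Level 25 exceeds the maximum of 17; capped at 17.
Final offense level: 17.
Criminal history: 4 prior points → Category B (4-5).
Level 17 falls in the 14-17 band.
Grid: Level 14-17 × Category B = 38-44 months.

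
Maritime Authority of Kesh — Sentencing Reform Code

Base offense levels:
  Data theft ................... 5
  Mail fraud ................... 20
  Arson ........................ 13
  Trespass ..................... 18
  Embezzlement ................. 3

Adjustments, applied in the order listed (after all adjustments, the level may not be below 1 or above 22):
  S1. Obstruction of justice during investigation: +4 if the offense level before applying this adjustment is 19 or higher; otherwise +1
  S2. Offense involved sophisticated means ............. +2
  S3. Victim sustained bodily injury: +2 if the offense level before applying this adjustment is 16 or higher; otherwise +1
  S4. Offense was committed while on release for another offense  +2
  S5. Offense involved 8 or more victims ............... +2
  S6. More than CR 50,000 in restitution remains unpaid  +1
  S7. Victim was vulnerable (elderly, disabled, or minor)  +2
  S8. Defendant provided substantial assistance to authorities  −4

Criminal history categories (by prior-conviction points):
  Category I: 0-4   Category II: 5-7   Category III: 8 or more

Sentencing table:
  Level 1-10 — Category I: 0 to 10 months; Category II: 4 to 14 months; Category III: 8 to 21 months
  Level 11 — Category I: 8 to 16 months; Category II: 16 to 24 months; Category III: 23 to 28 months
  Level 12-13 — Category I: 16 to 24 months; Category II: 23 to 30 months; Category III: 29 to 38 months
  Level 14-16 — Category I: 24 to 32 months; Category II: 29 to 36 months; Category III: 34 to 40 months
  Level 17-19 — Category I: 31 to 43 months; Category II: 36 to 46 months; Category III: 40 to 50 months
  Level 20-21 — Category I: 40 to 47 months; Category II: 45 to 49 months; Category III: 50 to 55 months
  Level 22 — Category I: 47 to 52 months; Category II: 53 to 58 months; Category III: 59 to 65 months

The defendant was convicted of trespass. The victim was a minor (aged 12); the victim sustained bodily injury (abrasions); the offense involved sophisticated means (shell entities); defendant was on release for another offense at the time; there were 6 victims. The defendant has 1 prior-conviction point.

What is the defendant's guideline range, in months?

47-52 months

Base offense level for trespass: 18.
S1 does not apply.
S2 applies: 18 + 2 = 20.
S3 applies (level before this adjustment is 20 ≥ 16, so +2): 20 + 2 = 22.
S4 applies: 22 + 2 = 24.
S7 applies: 24 + 2 = 26.
Level 26 exceeds the maximum of 22; capped at 22.
Final offense level: 22.
Criminal history: 1 prior point → Category I (0-4).
Level 22 falls in the 22 band.
Grid: Level 22 × Category I = 47-52 months.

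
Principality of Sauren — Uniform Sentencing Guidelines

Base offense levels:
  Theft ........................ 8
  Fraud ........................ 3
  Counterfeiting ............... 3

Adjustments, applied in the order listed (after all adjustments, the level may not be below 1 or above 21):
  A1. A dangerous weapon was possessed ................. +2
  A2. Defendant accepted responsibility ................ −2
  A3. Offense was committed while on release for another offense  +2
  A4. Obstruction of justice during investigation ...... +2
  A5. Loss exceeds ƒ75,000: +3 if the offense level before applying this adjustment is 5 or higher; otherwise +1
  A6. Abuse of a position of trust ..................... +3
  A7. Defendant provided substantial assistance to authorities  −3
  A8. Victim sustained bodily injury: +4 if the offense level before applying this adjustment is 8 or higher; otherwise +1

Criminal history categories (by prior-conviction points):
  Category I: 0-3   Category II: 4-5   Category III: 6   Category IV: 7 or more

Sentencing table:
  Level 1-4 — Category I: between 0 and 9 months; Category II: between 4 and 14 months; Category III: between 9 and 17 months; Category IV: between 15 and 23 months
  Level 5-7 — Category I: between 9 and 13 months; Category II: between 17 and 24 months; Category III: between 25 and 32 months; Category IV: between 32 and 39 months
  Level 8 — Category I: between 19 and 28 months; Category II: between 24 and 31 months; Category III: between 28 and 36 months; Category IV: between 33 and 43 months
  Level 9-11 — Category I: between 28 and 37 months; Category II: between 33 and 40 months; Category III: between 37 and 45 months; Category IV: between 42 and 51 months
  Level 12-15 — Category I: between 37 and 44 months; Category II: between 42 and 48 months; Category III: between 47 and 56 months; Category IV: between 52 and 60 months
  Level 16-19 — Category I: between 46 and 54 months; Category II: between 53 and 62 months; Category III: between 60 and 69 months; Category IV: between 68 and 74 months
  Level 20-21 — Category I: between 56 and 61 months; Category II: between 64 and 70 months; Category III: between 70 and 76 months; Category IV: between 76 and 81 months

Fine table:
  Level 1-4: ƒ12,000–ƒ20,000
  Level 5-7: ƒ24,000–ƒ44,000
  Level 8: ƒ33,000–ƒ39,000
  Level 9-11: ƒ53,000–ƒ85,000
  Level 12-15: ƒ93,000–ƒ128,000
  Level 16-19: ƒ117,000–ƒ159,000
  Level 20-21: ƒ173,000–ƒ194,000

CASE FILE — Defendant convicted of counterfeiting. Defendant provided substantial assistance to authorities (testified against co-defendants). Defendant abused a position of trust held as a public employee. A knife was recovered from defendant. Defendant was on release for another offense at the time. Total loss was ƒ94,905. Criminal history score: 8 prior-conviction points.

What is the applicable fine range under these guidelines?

ƒ53,000–ƒ85,000

Base offense level for counterfeiting: 3.
A1 applies: 3 + 2 = 5.
A3 applies: 5 + 2 = 7.
A4 does not apply.
A5 applies (level before this adjustment is 7 ≥ 5, so +3): 7 + 3 = 10.
A6 applies: 10 + 3 = 13.
A7 applies: 13 − 3 = 10.
A8 does not apply.
Final offense level: 10.
Level 10 falls in the 9-11 band.
Fine table: Level 9-11 → ƒ53,000–ƒ85,000.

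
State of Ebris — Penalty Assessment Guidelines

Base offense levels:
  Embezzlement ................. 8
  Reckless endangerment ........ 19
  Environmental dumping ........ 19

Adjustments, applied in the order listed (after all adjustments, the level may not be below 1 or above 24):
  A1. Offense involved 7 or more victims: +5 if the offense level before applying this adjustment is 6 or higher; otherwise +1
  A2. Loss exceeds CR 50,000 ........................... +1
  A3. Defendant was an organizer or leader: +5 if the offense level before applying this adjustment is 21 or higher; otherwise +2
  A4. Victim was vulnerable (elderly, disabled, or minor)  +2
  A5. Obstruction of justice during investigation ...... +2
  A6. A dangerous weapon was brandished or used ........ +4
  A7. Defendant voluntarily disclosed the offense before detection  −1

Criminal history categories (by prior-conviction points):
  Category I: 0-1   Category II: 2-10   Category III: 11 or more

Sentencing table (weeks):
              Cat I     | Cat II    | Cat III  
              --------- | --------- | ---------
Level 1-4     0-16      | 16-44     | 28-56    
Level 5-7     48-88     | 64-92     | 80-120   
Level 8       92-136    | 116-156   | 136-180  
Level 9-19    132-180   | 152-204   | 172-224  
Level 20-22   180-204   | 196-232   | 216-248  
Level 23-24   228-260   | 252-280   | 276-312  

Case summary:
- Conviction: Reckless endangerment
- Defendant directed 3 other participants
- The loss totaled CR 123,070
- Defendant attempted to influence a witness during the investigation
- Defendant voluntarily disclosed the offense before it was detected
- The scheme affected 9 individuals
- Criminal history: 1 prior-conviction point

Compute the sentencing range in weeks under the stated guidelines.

228-260 weeks

Base offense level for reckless endangerment: 19.
A1 applies (level before this adjustment is 19 ≥ 6, so +5): 19 + 5 = 24.
A2 applies: 24 + 1 = 25.
A3 applies (level before this adjustment is 25 ≥ 21, so +5): 25 + 5 = 30.
A4 does not apply.
A5 applies: 30 + 2 = 32.
A6 does not apply.
A7 applies: 32 − 1 = 31.
Level 31 exceeds the maximum of 24; capped at 24.
Final offense level: 24.
Criminal history: 1 prior point → Category I (0-1).
Level 24 falls in the 23-24 band.
Grid: Level 23-24 × Category I = 228-260 weeks.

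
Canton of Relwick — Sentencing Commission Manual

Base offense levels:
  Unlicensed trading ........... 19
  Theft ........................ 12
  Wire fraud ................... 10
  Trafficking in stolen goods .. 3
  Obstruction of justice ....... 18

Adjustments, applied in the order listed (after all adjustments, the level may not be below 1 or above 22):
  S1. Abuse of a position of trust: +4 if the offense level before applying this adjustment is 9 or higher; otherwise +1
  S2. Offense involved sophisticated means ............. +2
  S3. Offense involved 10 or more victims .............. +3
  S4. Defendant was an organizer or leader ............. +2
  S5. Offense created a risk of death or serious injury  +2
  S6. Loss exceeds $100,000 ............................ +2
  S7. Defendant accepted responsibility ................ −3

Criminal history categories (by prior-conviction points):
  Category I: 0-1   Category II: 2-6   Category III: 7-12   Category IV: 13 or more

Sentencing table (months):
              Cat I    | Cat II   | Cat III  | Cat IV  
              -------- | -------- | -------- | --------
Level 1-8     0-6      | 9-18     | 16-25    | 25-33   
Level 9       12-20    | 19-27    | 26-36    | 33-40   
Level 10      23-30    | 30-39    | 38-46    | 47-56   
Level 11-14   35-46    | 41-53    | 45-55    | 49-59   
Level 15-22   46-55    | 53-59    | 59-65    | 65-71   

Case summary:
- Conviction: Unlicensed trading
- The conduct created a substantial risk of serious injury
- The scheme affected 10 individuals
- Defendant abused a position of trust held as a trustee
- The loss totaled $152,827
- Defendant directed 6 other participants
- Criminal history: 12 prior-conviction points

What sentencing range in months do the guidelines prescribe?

59-65 months

Base offense level for unlicensed trading: 19.
S1 applies (level before this adjustment is 19 ≥ 9, so +4): 19 + 4 = 23.
S3 applies: 23 + 3 = 26.
S4 applies: 26 + 2 = 28.
S5 applies: 28 + 2 = 30.
S6 applies: 30 + 2 = 32.
Level 32 exceeds the maximum of 22; capped at 22.
Final offense level: 22.
Criminal history: 12 prior points → Category III (7-12).
Level 22 falls in the 15-22 band.
Grid: Level 15-22 × Category III = 59-65 months.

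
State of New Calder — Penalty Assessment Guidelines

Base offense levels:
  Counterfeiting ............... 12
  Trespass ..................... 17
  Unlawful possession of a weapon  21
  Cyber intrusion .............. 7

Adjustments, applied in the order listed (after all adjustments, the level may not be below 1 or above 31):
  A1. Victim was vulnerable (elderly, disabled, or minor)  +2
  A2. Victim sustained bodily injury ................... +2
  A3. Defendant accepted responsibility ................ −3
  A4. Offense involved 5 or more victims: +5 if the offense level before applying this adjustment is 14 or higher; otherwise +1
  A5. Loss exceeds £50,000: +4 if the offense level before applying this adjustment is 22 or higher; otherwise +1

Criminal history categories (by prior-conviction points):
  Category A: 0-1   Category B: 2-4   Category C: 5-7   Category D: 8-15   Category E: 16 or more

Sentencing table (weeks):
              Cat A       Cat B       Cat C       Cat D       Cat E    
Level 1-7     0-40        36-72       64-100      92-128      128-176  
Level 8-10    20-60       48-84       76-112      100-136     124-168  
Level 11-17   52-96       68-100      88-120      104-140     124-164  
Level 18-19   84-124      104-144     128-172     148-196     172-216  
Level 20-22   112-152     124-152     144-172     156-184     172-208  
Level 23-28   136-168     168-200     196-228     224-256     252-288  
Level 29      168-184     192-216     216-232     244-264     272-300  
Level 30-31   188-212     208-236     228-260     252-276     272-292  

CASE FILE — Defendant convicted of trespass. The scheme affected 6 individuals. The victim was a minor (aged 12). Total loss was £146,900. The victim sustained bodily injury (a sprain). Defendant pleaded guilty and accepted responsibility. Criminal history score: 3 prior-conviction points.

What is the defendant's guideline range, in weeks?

168-200 weeks

Base offense level for trespass: 17.
A1 applies: 17 + 2 = 19.
A2 applies: 19 + 2 = 21.
A3 applies: 21 − 3 = 18.
A4 applies (level before this adjustment is 18 ≥ 14, so +5): 18 + 5 = 23.
A5 applies (level before this adjustment is 23 ≥ 22, so +4): 23 + 4 = 27.
Final offense level: 27.
Criminal history: 3 prior points → Category B (2-4).
Level 27 falls in the 23-28 band.
Grid: Level 23-28 × Category B = 168-200 weeks.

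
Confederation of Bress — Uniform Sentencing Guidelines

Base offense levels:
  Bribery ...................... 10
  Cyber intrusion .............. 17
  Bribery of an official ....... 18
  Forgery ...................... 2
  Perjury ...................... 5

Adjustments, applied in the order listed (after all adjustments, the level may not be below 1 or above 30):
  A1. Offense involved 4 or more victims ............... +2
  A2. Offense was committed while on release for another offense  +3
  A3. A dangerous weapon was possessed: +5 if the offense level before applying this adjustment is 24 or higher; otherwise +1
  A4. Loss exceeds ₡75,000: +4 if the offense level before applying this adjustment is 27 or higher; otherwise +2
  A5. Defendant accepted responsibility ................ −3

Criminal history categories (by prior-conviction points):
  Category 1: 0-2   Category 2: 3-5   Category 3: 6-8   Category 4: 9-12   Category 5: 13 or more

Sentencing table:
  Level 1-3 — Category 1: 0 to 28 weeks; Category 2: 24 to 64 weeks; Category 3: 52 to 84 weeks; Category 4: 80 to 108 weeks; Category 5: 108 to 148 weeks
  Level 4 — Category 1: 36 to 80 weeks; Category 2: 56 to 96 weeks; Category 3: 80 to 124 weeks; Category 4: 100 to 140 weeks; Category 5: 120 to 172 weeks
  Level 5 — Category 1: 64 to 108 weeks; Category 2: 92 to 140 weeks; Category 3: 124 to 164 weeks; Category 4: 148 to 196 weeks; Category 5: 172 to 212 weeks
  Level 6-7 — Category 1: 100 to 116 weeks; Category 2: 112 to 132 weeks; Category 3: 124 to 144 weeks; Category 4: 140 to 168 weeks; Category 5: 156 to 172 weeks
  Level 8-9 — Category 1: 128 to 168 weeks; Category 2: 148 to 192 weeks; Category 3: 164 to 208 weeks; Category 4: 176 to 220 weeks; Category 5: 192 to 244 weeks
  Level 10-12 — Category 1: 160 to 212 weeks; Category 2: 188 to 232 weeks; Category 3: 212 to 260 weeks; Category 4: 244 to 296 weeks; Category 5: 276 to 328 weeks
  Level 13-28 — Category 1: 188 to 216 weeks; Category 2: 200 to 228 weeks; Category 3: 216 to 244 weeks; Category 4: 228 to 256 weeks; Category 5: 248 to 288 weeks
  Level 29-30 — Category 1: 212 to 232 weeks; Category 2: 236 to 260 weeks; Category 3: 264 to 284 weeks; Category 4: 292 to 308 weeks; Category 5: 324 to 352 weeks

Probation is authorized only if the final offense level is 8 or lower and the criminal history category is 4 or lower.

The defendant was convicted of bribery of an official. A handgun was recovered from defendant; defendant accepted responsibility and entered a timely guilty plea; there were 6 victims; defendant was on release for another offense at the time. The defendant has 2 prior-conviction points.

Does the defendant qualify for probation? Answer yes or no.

No

Base offense level for bribery of an official: 18.
A1 applies: 18 + 2 = 20.
A2 applies: 20 + 3 = 23.
A3 applies (level before this adjustment is 23 < 24, so +1): 23 + 1 = 24.
A5 applies: 24 − 3 = 21.
Final offense level: 21.
Criminal history: 2 prior points → Category 1 (0-2).
Level 21 falls in the 13-28 band.
Grid: Level 13-28 × Category 1 = 188-216 weeks.
Probation check: level 21 > 8 and category 1 ≤ 4 → not eligible.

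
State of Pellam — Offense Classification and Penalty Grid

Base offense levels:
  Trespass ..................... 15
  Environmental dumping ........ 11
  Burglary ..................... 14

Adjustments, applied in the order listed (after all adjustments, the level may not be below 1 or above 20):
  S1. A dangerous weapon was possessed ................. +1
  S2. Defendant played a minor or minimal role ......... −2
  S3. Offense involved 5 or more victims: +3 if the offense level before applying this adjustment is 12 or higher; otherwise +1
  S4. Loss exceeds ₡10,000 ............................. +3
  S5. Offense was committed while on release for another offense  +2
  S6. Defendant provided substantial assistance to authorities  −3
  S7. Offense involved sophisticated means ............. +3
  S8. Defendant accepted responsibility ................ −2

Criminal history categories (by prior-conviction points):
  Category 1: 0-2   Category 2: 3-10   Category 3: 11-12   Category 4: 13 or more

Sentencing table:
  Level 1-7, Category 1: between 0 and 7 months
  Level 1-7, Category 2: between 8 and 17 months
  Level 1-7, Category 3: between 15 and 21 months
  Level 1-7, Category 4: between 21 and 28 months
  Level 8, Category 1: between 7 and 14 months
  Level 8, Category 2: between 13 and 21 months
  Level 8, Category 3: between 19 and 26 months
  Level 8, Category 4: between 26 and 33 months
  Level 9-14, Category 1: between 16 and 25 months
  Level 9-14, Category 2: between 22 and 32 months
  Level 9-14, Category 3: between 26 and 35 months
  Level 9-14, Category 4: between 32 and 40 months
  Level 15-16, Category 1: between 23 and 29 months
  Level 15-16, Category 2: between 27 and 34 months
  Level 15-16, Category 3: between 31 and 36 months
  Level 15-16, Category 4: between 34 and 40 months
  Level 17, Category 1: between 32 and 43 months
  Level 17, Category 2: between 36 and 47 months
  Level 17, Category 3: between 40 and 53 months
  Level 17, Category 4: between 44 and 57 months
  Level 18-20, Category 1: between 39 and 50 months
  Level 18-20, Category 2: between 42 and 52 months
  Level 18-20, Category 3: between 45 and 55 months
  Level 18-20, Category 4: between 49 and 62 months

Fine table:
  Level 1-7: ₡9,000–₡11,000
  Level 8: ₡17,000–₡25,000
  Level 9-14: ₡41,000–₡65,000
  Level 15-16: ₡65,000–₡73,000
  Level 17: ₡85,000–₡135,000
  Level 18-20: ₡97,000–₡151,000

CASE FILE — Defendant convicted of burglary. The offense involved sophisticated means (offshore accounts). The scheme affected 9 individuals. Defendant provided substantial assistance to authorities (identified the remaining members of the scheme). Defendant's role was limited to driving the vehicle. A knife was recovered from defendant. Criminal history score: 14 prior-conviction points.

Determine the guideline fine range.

₡65,000–₡73,000

Base offense level for burglary: 14.
S1 applies: 14 + 1 = 15.
S2 applies: 15 − 2 = 13.
S3 applies (level before this adjustment is 13 ≥ 12, so +3): 13 + 3 = 16.
S4 does not apply.
S6 applies: 16 − 3 = 13.
S7 applies: 13 + 3 = 16.
Final offense level: 16.
Level 16 falls in the 15-16 band.
Fine table: Level 15-16 → ₡65,000–₡73,000.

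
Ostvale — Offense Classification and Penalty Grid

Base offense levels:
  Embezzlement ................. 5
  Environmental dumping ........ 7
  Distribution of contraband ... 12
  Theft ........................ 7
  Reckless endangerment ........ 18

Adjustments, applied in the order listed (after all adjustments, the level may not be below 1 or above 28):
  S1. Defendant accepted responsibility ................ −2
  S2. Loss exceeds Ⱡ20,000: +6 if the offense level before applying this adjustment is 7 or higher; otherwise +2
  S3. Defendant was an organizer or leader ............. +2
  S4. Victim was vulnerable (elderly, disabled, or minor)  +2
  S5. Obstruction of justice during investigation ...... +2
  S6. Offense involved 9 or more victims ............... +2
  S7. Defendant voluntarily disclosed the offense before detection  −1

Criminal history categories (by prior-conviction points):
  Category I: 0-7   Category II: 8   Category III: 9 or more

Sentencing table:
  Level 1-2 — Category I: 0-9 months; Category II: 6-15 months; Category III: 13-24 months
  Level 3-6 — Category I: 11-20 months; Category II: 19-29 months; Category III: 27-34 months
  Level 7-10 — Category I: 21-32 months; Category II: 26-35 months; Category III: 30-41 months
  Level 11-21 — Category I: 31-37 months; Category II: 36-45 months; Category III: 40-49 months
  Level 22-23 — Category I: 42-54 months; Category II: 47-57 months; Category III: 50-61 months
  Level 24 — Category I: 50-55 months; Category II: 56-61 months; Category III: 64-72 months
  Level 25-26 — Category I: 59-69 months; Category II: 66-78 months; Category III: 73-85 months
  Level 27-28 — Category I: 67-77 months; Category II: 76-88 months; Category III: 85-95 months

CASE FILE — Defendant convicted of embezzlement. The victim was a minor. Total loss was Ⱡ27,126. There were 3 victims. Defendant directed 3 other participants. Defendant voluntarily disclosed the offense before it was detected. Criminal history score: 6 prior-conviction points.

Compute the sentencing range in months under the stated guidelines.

Base offense level for embezzlement: 5.
S2 applies (level before this adjustment is 5 < 7, so +2): 5 + 2 = 7.
S3 applies: 7 + 2 = 9.
S4 applies: 9 + 2 = 11.
S6 does not apply.
S7 applies: 11 − 1 = 10.
Final offense level: 10.
Criminal history: 6 prior points → Category I (0-7).
Level 10 falls in the 7-10 band.
Grid: Level 7-10 × Category I = 21-32 months.

21-32 months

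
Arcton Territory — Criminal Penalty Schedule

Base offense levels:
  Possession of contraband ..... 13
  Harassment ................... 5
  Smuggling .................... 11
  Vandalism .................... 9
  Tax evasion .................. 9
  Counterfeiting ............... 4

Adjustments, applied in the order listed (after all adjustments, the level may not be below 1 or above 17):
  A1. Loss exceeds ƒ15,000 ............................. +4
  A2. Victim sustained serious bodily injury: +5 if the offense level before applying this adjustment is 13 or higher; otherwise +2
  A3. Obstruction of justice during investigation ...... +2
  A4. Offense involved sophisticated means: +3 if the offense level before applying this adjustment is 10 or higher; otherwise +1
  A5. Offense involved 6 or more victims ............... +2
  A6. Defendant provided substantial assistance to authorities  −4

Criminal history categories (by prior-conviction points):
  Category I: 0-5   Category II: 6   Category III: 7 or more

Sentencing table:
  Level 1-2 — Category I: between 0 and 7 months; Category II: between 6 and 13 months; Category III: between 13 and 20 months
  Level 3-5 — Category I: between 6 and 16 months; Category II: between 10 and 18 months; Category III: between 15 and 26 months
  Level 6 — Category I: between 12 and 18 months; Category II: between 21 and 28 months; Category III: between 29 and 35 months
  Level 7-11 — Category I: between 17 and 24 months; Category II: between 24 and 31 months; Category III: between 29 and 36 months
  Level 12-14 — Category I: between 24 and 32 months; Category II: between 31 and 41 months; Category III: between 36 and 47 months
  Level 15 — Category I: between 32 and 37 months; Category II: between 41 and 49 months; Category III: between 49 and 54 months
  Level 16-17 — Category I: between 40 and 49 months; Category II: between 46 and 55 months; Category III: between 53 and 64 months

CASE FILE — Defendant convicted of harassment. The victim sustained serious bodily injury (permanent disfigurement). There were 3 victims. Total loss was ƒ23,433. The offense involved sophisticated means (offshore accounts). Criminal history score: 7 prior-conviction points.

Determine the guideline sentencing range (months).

Base offense level for harassment: 5.
A1 applies: 5 + 4 = 9.
A2 applies (level before this adjustment is 9 < 13, so +2): 9 + 2 = 11.
A4 applies (level before this adjustment is 11 ≥ 10, so +3): 11 + 3 = 14.
A6 does not apply.
Final offense level: 14.
Criminal history: 7 prior points → Category III (7+).
Level 14 falls in the 12-14 band.
Grid: Level 12-14 × Category III = 36-47 months.

36-47 months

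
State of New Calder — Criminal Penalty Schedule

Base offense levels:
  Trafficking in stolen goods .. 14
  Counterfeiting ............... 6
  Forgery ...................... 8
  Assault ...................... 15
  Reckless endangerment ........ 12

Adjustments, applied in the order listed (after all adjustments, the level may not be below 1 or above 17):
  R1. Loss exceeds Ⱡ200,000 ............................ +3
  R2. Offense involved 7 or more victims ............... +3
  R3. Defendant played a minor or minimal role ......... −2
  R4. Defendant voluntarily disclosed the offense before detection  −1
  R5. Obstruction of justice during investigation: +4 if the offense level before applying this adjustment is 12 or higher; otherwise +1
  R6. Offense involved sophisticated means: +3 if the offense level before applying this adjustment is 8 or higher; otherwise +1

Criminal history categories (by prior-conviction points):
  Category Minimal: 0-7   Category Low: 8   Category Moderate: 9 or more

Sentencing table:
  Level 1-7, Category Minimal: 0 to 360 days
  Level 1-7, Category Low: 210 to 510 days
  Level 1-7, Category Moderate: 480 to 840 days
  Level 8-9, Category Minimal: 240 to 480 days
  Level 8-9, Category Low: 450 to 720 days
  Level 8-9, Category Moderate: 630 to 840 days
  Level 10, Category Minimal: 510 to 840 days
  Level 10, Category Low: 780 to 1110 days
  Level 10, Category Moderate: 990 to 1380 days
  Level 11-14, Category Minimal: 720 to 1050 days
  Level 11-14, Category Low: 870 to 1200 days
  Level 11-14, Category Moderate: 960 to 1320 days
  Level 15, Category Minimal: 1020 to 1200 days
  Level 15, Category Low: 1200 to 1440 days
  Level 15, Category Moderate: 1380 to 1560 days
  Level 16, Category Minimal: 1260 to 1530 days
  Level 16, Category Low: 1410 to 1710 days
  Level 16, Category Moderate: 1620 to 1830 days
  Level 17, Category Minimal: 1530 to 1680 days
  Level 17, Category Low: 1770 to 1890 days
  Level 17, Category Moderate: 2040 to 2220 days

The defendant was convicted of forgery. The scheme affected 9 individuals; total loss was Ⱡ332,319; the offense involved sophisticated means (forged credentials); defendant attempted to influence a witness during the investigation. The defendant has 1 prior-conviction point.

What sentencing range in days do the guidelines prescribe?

Base offense level for forgery: 8.
R1 applies: 8 + 3 = 11.
R2 applies: 11 + 3 = 14.
R4 does not apply.
R5 applies (level before this adjustment is 14 ≥ 12, so +4): 14 + 4 = 18.
R6 applies (level before this adjustment is 18 ≥ 8, so +3): 18 + 3 = 21.
Level 21 exceeds the maximum of 17; capped at 17.
Final offense level: 17.
Criminal history: 1 prior point → Category Minimal (0-7).
Level 17 falls in the 17 band.
Grid: Level 17 × Category Minimal = 1530-1680 days.

1530-1680 days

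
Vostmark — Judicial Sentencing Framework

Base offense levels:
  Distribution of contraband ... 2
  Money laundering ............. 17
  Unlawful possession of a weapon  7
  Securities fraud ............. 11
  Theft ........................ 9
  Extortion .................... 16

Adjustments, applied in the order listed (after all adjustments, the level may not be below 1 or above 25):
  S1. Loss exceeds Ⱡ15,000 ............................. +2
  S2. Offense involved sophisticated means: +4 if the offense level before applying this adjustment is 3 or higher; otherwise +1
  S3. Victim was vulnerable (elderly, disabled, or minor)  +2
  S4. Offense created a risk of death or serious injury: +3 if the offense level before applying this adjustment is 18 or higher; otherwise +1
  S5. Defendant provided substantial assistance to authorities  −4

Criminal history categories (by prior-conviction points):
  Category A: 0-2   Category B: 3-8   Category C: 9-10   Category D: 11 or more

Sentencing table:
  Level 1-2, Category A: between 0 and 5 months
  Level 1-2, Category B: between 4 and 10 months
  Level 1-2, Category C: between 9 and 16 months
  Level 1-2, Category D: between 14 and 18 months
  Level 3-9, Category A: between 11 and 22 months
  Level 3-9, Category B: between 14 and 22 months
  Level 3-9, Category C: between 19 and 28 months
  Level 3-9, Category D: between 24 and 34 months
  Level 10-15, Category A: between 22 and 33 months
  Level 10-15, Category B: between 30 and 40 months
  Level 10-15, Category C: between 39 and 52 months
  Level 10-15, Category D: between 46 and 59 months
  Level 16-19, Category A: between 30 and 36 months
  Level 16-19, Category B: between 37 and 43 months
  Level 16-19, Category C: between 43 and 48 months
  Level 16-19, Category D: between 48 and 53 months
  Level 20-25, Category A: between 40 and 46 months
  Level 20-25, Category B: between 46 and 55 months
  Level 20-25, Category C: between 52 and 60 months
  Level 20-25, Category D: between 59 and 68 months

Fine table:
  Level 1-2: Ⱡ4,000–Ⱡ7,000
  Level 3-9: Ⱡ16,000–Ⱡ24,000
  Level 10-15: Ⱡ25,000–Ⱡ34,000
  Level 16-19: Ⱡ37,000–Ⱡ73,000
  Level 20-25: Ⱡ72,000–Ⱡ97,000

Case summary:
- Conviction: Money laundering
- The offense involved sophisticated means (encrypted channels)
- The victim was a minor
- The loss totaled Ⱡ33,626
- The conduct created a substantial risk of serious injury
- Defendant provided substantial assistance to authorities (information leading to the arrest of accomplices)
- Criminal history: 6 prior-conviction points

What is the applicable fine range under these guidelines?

Ⱡ72,000–Ⱡ97,000

Base offense level for money laundering: 17.
S1 applies: 17 + 2 = 19.
S2 applies (level before this adjustment is 19 ≥ 3, so +4): 19 + 4 = 23.
S3 applies: 23 + 2 = 25.
S4 applies (level before this adjustment is 25 ≥ 18, so +3): 25 + 3 = 28.
S5 applies: 28 − 4 = 24.
Final offense level: 24.
Level 24 falls in the 20-25 band.
Fine table: Level 20-25 → Ⱡ72,000–Ⱡ97,000.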